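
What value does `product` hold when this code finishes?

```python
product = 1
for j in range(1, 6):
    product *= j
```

Let's trace through this code step by step.

Initialize: product = 1
Entering loop: for j in range(1, 6):

After execution: product = 120
120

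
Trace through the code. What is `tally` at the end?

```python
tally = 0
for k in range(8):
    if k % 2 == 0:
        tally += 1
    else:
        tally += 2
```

Let's trace through this code step by step.

Initialize: tally = 0
Entering loop: for k in range(8):

After execution: tally = 12
12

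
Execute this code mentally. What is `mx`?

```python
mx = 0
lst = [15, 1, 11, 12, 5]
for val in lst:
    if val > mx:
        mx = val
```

Let's trace through this code step by step.

Initialize: mx = 0
Initialize: lst = [15, 1, 11, 12, 5]
Entering loop: for val in lst:

After execution: mx = 15
15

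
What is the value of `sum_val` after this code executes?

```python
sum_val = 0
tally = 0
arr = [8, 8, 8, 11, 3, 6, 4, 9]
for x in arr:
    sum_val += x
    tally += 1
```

Let's trace through this code step by step.

Initialize: sum_val = 0
Initialize: tally = 0
Initialize: arr = [8, 8, 8, 11, 3, 6, 4, 9]
Entering loop: for x in arr:

After execution: sum_val = 57
57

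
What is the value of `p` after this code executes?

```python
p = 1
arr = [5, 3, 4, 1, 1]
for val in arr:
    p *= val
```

Let's trace through this code step by step.

Initialize: p = 1
Initialize: arr = [5, 3, 4, 1, 1]
Entering loop: for val in arr:

After execution: p = 60
60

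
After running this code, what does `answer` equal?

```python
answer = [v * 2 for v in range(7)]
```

Let's trace through this code step by step.

Initialize: answer = [v * 2 for v in range(7)]

After execution: answer = [0, 2, 4, 6, 8, 10, 12]
[0, 2, 4, 6, 8, 10, 12]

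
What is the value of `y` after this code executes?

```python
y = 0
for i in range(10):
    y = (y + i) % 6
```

Let's trace through this code step by step.

Initialize: y = 0
Entering loop: for i in range(10):

After execution: y = 3
3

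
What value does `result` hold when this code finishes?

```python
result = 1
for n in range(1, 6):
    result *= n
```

Let's trace through this code step by step.

Initialize: result = 1
Entering loop: for n in range(1, 6):

After execution: result = 120
120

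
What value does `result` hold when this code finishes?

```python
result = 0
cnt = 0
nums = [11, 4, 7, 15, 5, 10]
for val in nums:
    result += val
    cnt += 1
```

Let's trace through this code step by step.

Initialize: result = 0
Initialize: cnt = 0
Initialize: nums = [11, 4, 7, 15, 5, 10]
Entering loop: for val in nums:

After execution: result = 52
52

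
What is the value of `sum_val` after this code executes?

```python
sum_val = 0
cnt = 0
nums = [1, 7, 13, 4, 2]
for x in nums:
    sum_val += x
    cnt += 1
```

Let's trace through this code step by step.

Initialize: sum_val = 0
Initialize: cnt = 0
Initialize: nums = [1, 7, 13, 4, 2]
Entering loop: for x in nums:

After execution: sum_val = 27
27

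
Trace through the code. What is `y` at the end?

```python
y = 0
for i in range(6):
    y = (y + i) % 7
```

Let's trace through this code step by step.

Initialize: y = 0
Entering loop: for i in range(6):

After execution: y = 1
1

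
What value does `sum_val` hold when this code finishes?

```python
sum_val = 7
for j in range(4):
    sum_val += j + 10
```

Let's trace through this code step by step.

Initialize: sum_val = 7
Entering loop: for j in range(4):

After execution: sum_val = 53
53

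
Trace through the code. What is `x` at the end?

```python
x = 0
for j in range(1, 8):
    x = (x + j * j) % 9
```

Let's trace through this code step by step.

Initialize: x = 0
Entering loop: for j in range(1, 8):

After execution: x = 5
5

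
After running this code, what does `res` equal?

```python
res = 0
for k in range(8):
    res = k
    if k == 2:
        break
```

Let's trace through this code step by step.

Initialize: res = 0
Entering loop: for k in range(8):

After execution: res = 2
2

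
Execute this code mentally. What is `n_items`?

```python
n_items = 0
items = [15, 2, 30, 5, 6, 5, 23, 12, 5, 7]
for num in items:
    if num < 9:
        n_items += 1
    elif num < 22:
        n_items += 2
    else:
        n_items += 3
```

Let's trace through this code step by step.

Initialize: n_items = 0
Initialize: items = [15, 2, 30, 5, 6, 5, 23, 12, 5, 7]
Entering loop: for num in items:

After execution: n_items = 16
16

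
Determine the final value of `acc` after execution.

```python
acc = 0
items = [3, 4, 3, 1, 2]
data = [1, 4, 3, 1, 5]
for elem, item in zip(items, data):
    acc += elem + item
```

Let's trace through this code step by step.

Initialize: acc = 0
Initialize: items = [3, 4, 3, 1, 2]
Initialize: data = [1, 4, 3, 1, 5]
Entering loop: for elem, item in zip(items, data):

After execution: acc = 27
27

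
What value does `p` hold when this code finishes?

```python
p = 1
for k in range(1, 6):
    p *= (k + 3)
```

Let's trace through this code step by step.

Initialize: p = 1
Entering loop: for k in range(1, 6):

After execution: p = 6720
6720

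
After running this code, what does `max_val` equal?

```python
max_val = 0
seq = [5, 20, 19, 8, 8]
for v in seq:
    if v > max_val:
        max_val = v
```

Let's trace through this code step by step.

Initialize: max_val = 0
Initialize: seq = [5, 20, 19, 8, 8]
Entering loop: for v in seq:

After execution: max_val = 20
20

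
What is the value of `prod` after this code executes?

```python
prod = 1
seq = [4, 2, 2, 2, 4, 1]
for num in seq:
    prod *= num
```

Let's trace through this code step by step.

Initialize: prod = 1
Initialize: seq = [4, 2, 2, 2, 4, 1]
Entering loop: for num in seq:

After execution: prod = 128
128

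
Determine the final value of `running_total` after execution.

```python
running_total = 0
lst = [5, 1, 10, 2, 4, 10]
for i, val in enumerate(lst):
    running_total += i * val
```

Let's trace through this code step by step.

Initialize: running_total = 0
Initialize: lst = [5, 1, 10, 2, 4, 10]
Entering loop: for i, val in enumerate(lst):

After execution: running_total = 93
93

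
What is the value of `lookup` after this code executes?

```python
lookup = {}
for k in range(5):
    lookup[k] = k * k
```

Let's trace through this code step by step.

Initialize: lookup = {}
Entering loop: for k in range(5):

After execution: lookup = {0: 0, 1: 1, 2: 4, 3: 9, 4: 16}
{0: 0, 1: 1, 2: 4, 3: 9, 4: 16}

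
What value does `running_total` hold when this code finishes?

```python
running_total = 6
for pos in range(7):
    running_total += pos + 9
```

Let's trace through this code step by step.

Initialize: running_total = 6
Entering loop: for pos in range(7):

After execution: running_total = 90
90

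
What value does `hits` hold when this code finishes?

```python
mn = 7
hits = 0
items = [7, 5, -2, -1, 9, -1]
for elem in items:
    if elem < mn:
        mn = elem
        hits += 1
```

Let's trace through this code step by step.

Initialize: mn = 7
Initialize: hits = 0
Initialize: items = [7, 5, -2, -1, 9, -1]
Entering loop: for elem in items:

After execution: hits = 2
2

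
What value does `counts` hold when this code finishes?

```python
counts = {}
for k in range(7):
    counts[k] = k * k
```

Let's trace through this code step by step.

Initialize: counts = {}
Entering loop: for k in range(7):

After execution: counts = {0: 0, 1: 1, 2: 4, 3: 9, 4: 16, 5: 25, 6: 36}
{0: 0, 1: 1, 2: 4, 3: 9, 4: 16, 5: 25, 6: 36}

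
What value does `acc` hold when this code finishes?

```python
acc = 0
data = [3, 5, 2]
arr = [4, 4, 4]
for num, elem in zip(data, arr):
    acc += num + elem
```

Let's trace through this code step by step.

Initialize: acc = 0
Initialize: data = [3, 5, 2]
Initialize: arr = [4, 4, 4]
Entering loop: for num, elem in zip(data, arr):

After execution: acc = 22
22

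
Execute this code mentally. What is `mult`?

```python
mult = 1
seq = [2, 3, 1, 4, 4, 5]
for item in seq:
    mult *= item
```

Let's trace through this code step by step.

Initialize: mult = 1
Initialize: seq = [2, 3, 1, 4, 4, 5]
Entering loop: for item in seq:

After execution: mult = 480
480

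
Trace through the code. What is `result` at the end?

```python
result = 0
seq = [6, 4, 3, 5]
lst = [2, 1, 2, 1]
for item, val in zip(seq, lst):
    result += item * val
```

Let's trace through this code step by step.

Initialize: result = 0
Initialize: seq = [6, 4, 3, 5]
Initialize: lst = [2, 1, 2, 1]
Entering loop: for item, val in zip(seq, lst):

After execution: result = 27
27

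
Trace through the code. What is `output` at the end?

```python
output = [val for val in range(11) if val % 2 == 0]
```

Let's trace through this code step by step.

Initialize: output = [val for val in range(11) if val % 2 == 0]

After execution: output = [0, 2, 4, 6, 8, 10]
[0, 2, 4, 6, 8, 10]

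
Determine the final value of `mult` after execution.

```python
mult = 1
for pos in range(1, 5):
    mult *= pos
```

Let's trace through this code step by step.

Initialize: mult = 1
Entering loop: for pos in range(1, 5):

After execution: mult = 24
24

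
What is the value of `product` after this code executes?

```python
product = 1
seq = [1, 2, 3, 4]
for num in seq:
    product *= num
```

Let's trace through this code step by step.

Initialize: product = 1
Initialize: seq = [1, 2, 3, 4]
Entering loop: for num in seq:

After execution: product = 24
24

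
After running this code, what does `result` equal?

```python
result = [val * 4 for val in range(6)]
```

Let's trace through this code step by step.

Initialize: result = [val * 4 for val in range(6)]

After execution: result = [0, 4, 8, 12, 16, 20]
[0, 4, 8, 12, 16, 20]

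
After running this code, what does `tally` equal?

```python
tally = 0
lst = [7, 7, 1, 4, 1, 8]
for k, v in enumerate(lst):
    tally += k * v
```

Let's trace through this code step by step.

Initialize: tally = 0
Initialize: lst = [7, 7, 1, 4, 1, 8]
Entering loop: for k, v in enumerate(lst):

After execution: tally = 65
65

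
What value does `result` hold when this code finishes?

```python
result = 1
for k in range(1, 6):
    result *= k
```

Let's trace through this code step by step.

Initialize: result = 1
Entering loop: for k in range(1, 6):

After execution: result = 120
120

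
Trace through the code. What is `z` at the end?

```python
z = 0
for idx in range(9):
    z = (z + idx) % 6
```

Let's trace through this code step by step.

Initialize: z = 0
Entering loop: for idx in range(9):

After execution: z = 0
0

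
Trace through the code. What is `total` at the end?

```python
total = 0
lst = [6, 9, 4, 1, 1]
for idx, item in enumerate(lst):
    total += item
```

Let's trace through this code step by step.

Initialize: total = 0
Initialize: lst = [6, 9, 4, 1, 1]
Entering loop: for idx, item in enumerate(lst):

After execution: total = 21
21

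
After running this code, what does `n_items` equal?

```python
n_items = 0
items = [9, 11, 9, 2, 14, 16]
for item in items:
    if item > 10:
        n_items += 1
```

Let's trace through this code step by step.

Initialize: n_items = 0
Initialize: items = [9, 11, 9, 2, 14, 16]
Entering loop: for item in items:

After execution: n_items = 3
3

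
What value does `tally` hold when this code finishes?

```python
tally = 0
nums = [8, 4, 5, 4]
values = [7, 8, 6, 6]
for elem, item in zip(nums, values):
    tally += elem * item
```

Let's trace through this code step by step.

Initialize: tally = 0
Initialize: nums = [8, 4, 5, 4]
Initialize: values = [7, 8, 6, 6]
Entering loop: for elem, item in zip(nums, values):

After execution: tally = 142
142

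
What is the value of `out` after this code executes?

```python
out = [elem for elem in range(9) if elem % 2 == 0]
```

Let's trace through this code step by step.

Initialize: out = [elem for elem in range(9) if elem % 2 == 0]

After execution: out = [0, 2, 4, 6, 8]
[0, 2, 4, 6, 8]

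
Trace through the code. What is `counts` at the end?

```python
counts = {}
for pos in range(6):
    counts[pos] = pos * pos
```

Let's trace through this code step by step.

Initialize: counts = {}
Entering loop: for pos in range(6):

After execution: counts = {0: 0, 1: 1, 2: 4, 3: 9, 4: 16, 5: 25}
{0: 0, 1: 1, 2: 4, 3: 9, 4: 16, 5: 25}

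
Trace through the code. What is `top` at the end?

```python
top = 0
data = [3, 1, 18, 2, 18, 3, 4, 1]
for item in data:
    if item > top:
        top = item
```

Let's trace through this code step by step.

Initialize: top = 0
Initialize: data = [3, 1, 18, 2, 18, 3, 4, 1]
Entering loop: for item in data:

After execution: top = 18
18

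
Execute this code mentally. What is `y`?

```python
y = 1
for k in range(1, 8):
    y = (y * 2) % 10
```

Let's trace through this code step by step.

Initialize: y = 1
Entering loop: for k in range(1, 8):

After execution: y = 8
8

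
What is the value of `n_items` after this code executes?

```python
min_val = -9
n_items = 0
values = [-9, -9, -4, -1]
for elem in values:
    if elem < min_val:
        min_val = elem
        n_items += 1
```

Let's trace through this code step by step.

Initialize: min_val = -9
Initialize: n_items = 0
Initialize: values = [-9, -9, -4, -1]
Entering loop: for elem in values:

After execution: n_items = 0
0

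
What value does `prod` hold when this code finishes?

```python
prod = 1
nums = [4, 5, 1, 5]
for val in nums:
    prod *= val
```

Let's trace through this code step by step.

Initialize: prod = 1
Initialize: nums = [4, 5, 1, 5]
Entering loop: for val in nums:

After execution: prod = 100
100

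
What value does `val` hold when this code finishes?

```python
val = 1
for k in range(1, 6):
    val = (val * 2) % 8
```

Let's trace through this code step by step.

Initialize: val = 1
Entering loop: for k in range(1, 6):

After execution: val = 0
0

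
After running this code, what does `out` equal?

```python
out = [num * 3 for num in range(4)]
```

Let's trace through this code step by step.

Initialize: out = [num * 3 for num in range(4)]

After execution: out = [0, 3, 6, 9]
[0, 3, 6, 9]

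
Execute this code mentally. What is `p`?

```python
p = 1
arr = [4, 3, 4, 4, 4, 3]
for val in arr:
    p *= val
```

Let's trace through this code step by step.

Initialize: p = 1
Initialize: arr = [4, 3, 4, 4, 4, 3]
Entering loop: for val in arr:

After execution: p = 2304
2304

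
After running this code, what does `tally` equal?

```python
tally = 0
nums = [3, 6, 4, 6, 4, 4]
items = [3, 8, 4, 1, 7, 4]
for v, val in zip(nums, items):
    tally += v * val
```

Let's trace through this code step by step.

Initialize: tally = 0
Initialize: nums = [3, 6, 4, 6, 4, 4]
Initialize: items = [3, 8, 4, 1, 7, 4]
Entering loop: for v, val in zip(nums, items):

After execution: tally = 123
123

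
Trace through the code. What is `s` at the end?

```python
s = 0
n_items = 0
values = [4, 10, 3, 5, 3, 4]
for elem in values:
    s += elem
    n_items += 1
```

Let's trace through this code step by step.

Initialize: s = 0
Initialize: n_items = 0
Initialize: values = [4, 10, 3, 5, 3, 4]
Entering loop: for elem in values:

After execution: s = 29
29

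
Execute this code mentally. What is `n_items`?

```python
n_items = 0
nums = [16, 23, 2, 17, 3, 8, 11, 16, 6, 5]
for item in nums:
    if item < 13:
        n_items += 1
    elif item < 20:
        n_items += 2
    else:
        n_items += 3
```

Let's trace through this code step by step.

Initialize: n_items = 0
Initialize: nums = [16, 23, 2, 17, 3, 8, 11, 16, 6, 5]
Entering loop: for item in nums:

After execution: n_items = 15
15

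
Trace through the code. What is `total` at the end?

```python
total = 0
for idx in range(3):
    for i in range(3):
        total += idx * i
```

Let's trace through this code step by step.

Initialize: total = 0
Entering loop: for idx in range(3):

After execution: total = 9
9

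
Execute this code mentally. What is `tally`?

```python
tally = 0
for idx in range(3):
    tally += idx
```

Let's trace through this code step by step.

Initialize: tally = 0
Entering loop: for idx in range(3):

After execution: tally = 3
3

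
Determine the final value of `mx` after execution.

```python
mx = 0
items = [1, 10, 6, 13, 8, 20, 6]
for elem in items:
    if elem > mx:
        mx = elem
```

Let's trace through this code step by step.

Initialize: mx = 0
Initialize: items = [1, 10, 6, 13, 8, 20, 6]
Entering loop: for elem in items:

After execution: mx = 20
20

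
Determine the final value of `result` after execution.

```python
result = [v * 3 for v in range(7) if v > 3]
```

Let's trace through this code step by step.

Initialize: result = [v * 3 for v in range(7) if v > 3]

After execution: result = [12, 15, 18]
[12, 15, 18]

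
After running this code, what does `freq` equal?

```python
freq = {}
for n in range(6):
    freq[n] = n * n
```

Let's trace through this code step by step.

Initialize: freq = {}
Entering loop: for n in range(6):

After execution: freq = {0: 0, 1: 1, 2: 4, 3: 9, 4: 16, 5: 25}
{0: 0, 1: 1, 2: 4, 3: 9, 4: 16, 5: 25}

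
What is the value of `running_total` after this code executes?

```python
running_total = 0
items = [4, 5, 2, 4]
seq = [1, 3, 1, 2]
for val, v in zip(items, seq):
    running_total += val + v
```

Let's trace through this code step by step.

Initialize: running_total = 0
Initialize: items = [4, 5, 2, 4]
Initialize: seq = [1, 3, 1, 2]
Entering loop: for val, v in zip(items, seq):

After execution: running_total = 22
22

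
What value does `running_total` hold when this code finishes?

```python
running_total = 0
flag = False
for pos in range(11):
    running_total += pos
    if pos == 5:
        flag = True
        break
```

Let's trace through this code step by step.

Initialize: running_total = 0
Initialize: flag = False
Entering loop: for pos in range(11):

After execution: running_total = 15
15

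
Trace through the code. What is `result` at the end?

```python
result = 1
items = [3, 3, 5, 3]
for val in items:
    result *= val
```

Let's trace through this code step by step.

Initialize: result = 1
Initialize: items = [3, 3, 5, 3]
Entering loop: for val in items:

After execution: result = 135
135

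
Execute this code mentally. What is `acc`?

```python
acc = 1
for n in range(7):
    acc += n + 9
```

Let's trace through this code step by step.

Initialize: acc = 1
Entering loop: for n in range(7):

After execution: acc = 85
85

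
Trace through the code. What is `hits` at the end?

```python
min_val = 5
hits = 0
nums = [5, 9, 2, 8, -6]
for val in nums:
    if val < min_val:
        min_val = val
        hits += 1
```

Let's trace through this code step by step.

Initialize: min_val = 5
Initialize: hits = 0
Initialize: nums = [5, 9, 2, 8, -6]
Entering loop: for val in nums:

After execution: hits = 2
2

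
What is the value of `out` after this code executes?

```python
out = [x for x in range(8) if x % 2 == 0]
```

Let's trace through this code step by step.

Initialize: out = [x for x in range(8) if x % 2 == 0]

After execution: out = [0, 2, 4, 6]
[0, 2, 4, 6]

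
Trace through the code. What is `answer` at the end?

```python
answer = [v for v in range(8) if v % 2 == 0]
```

Let's trace through this code step by step.

Initialize: answer = [v for v in range(8) if v % 2 == 0]

After execution: answer = [0, 2, 4, 6]
[0, 2, 4, 6]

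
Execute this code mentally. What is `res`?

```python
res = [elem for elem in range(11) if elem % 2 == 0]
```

Let's trace through this code step by step.

Initialize: res = [elem for elem in range(11) if elem % 2 == 0]

After execution: res = [0, 2, 4, 6, 8, 10]
[0, 2, 4, 6, 8, 10]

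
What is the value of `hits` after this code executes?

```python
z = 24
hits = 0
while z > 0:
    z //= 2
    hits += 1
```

Let's trace through this code step by step.

Initialize: z = 24
Initialize: hits = 0
Entering loop: while z > 0:

After execution: hits = 5
5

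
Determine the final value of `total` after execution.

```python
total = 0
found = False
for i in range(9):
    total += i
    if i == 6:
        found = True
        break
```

Let's trace through this code step by step.

Initialize: total = 0
Initialize: found = False
Entering loop: for i in range(9):

After execution: total = 21
21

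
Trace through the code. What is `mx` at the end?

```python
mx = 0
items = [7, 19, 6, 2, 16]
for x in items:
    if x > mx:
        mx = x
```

Let's trace through this code step by step.

Initialize: mx = 0
Initialize: items = [7, 19, 6, 2, 16]
Entering loop: for x in items:

After execution: mx = 19
19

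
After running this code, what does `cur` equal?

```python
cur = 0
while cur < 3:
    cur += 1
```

Let's trace through this code step by step.

Initialize: cur = 0
Entering loop: while cur < 3:

After execution: cur = 3
3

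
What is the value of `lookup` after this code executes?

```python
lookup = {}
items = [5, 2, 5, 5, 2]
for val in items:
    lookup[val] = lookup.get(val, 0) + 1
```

Let's trace through this code step by step.

Initialize: lookup = {}
Initialize: items = [5, 2, 5, 5, 2]
Entering loop: for val in items:

After execution: lookup = {5: 3, 2: 2}
{5: 3, 2: 2}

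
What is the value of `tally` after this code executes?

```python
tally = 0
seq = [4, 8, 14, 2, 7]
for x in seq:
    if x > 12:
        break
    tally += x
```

Let's trace through this code step by step.

Initialize: tally = 0
Initialize: seq = [4, 8, 14, 2, 7]
Entering loop: for x in seq:

After execution: tally = 12
12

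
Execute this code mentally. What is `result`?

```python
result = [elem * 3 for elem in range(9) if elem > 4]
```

Let's trace through this code step by step.

Initialize: result = [elem * 3 for elem in range(9) if elem > 4]

After execution: result = [15, 18, 21, 24]
[15, 18, 21, 24]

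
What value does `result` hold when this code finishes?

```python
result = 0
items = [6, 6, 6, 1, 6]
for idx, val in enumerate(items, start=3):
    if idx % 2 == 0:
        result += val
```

Let's trace through this code step by step.

Initialize: result = 0
Initialize: items = [6, 6, 6, 1, 6]
Entering loop: for idx, val in enumerate(items, start=3):

After execution: result = 7
7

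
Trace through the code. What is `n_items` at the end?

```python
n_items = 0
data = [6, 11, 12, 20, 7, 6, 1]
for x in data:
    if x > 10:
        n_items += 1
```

Let's trace through this code step by step.

Initialize: n_items = 0
Initialize: data = [6, 11, 12, 20, 7, 6, 1]
Entering loop: for x in data:

After execution: n_items = 3
3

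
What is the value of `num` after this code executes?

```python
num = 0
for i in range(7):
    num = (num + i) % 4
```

Let's trace through this code step by step.

Initialize: num = 0
Entering loop: for i in range(7):

After execution: num = 1
1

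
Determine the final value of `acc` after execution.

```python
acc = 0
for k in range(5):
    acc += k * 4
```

Let's trace through this code step by step.

Initialize: acc = 0
Entering loop: for k in range(5):

After execution: acc = 40
40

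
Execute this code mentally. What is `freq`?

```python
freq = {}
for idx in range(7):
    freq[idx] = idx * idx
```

Let's trace through this code step by step.

Initialize: freq = {}
Entering loop: for idx in range(7):

After execution: freq = {0: 0, 1: 1, 2: 4, 3: 9, 4: 16, 5: 25, 6: 36}
{0: 0, 1: 1, 2: 4, 3: 9, 4: 16, 5: 25, 6: 36}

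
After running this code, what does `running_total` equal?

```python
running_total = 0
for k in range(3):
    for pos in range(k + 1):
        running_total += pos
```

Let's trace through this code step by step.

Initialize: running_total = 0
Entering loop: for k in range(3):

After execution: running_total = 4
4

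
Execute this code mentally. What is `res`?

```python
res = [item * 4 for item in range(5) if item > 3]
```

Let's trace through this code step by step.

Initialize: res = [item * 4 for item in range(5) if item > 3]

After execution: res = [16]
[16]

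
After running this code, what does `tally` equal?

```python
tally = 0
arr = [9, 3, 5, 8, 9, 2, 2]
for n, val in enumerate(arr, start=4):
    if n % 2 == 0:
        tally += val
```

Let's trace through this code step by step.

Initialize: tally = 0
Initialize: arr = [9, 3, 5, 8, 9, 2, 2]
Entering loop: for n, val in enumerate(arr, start=4):

After execution: tally = 25
25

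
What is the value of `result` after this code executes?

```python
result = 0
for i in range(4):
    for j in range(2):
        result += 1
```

Let's trace through this code step by step.

Initialize: result = 0
Entering loop: for i in range(4):

After execution: result = 8
8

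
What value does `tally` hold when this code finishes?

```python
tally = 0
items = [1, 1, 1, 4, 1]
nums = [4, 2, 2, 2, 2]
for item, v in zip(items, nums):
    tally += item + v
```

Let's trace through this code step by step.

Initialize: tally = 0
Initialize: items = [1, 1, 1, 4, 1]
Initialize: nums = [4, 2, 2, 2, 2]
Entering loop: for item, v in zip(items, nums):

After execution: tally = 20
20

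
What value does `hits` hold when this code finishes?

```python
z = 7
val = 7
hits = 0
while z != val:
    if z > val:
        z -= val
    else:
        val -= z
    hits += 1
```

Let's trace through this code step by step.

Initialize: z = 7
Initialize: val = 7
Initialize: hits = 0
Entering loop: while z != val:

After execution: hits = 0
0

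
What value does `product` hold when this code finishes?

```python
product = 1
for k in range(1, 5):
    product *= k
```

Let's trace through this code step by step.

Initialize: product = 1
Entering loop: for k in range(1, 5):

After execution: product = 24
24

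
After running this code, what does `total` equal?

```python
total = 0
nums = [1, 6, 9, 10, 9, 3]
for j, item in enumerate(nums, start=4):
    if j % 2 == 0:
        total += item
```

Let's trace through this code step by step.

Initialize: total = 0
Initialize: nums = [1, 6, 9, 10, 9, 3]
Entering loop: for j, item in enumerate(nums, start=4):

After execution: total = 19
19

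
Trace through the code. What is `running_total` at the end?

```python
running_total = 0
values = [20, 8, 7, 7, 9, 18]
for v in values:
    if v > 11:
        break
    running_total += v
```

Let's trace through this code step by step.

Initialize: running_total = 0
Initialize: values = [20, 8, 7, 7, 9, 18]
Entering loop: for v in values:

After execution: running_total = 0
0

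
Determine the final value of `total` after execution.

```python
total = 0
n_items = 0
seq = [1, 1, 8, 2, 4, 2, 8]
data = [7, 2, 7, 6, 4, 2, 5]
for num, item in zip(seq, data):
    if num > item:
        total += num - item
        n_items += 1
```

Let's trace through this code step by step.

Initialize: total = 0
Initialize: n_items = 0
Initialize: seq = [1, 1, 8, 2, 4, 2, 8]
Initialize: data = [7, 2, 7, 6, 4, 2, 5]
Entering loop: for num, item in zip(seq, data):

After execution: total = 4
4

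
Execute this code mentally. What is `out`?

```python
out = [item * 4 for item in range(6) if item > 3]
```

Let's trace through this code step by step.

Initialize: out = [item * 4 for item in range(6) if item > 3]

After execution: out = [16, 20]
[16, 20]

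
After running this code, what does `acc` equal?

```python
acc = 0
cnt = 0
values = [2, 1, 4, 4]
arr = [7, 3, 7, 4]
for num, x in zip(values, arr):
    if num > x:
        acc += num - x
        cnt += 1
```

Let's trace through this code step by step.

Initialize: acc = 0
Initialize: cnt = 0
Initialize: values = [2, 1, 4, 4]
Initialize: arr = [7, 3, 7, 4]
Entering loop: for num, x in zip(values, arr):

After execution: acc = 0
0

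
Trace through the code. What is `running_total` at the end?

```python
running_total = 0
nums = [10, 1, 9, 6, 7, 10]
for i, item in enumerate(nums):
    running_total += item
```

Let's trace through this code step by step.

Initialize: running_total = 0
Initialize: nums = [10, 1, 9, 6, 7, 10]
Entering loop: for i, item in enumerate(nums):

After execution: running_total = 43
43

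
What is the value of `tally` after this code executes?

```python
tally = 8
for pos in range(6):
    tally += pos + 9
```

Let's trace through this code step by step.

Initialize: tally = 8
Entering loop: for pos in range(6):

After execution: tally = 77
77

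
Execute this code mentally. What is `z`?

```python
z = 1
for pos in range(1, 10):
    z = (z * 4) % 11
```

Let's trace through this code step by step.

Initialize: z = 1
Entering loop: for pos in range(1, 10):

After execution: z = 3
3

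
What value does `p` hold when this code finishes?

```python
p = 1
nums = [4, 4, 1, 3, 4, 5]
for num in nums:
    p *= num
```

Let's trace through this code step by step.

Initialize: p = 1
Initialize: nums = [4, 4, 1, 3, 4, 5]
Entering loop: for num in nums:

After execution: p = 960
960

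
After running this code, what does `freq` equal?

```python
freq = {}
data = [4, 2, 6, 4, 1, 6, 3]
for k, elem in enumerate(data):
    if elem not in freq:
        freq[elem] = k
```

Let's trace through this code step by step.

Initialize: freq = {}
Initialize: data = [4, 2, 6, 4, 1, 6, 3]
Entering loop: for k, elem in enumerate(data):

After execution: freq = {4: 0, 2: 1, 6: 2, 1: 4, 3: 6}
{4: 0, 2: 1, 6: 2, 1: 4, 3: 6}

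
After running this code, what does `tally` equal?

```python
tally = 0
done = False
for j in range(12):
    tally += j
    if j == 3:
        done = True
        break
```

Let's trace through this code step by step.

Initialize: tally = 0
Initialize: done = False
Entering loop: for j in range(12):

After execution: tally = 6
6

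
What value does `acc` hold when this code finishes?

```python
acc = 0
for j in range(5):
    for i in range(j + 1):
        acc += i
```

Let's trace through this code step by step.

Initialize: acc = 0
Entering loop: for j in range(5):

After execution: acc = 20
20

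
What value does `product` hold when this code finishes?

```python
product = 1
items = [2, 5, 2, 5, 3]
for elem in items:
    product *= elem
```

Let's trace through this code step by step.

Initialize: product = 1
Initialize: items = [2, 5, 2, 5, 3]
Entering loop: for elem in items:

After execution: product = 300
300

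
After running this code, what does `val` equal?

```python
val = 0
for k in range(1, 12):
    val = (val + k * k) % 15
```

Let's trace through this code step by step.

Initialize: val = 0
Entering loop: for k in range(1, 12):

After execution: val = 11
11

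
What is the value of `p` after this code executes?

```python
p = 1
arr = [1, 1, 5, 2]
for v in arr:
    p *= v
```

Let's trace through this code step by step.

Initialize: p = 1
Initialize: arr = [1, 1, 5, 2]
Entering loop: for v in arr:

After execution: p = 10
10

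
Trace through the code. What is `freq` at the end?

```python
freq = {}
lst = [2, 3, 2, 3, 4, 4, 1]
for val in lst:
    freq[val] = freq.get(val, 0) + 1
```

Let's trace through this code step by step.

Initialize: freq = {}
Initialize: lst = [2, 3, 2, 3, 4, 4, 1]
Entering loop: for val in lst:

After execution: freq = {2: 2, 3: 2, 4: 2, 1: 1}
{2: 2, 3: 2, 4: 2, 1: 1}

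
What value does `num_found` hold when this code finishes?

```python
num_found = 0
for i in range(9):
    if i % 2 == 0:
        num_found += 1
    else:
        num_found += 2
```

Let's trace through this code step by step.

Initialize: num_found = 0
Entering loop: for i in range(9):

After execution: num_found = 13
13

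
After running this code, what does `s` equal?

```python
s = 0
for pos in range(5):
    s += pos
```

Let's trace through this code step by step.

Initialize: s = 0
Entering loop: for pos in range(5):

After execution: s = 10
10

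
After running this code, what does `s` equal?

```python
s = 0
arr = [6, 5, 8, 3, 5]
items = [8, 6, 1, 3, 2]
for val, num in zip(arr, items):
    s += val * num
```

Let's trace through this code step by step.

Initialize: s = 0
Initialize: arr = [6, 5, 8, 3, 5]
Initialize: items = [8, 6, 1, 3, 2]
Entering loop: for val, num in zip(arr, items):

After execution: s = 105
105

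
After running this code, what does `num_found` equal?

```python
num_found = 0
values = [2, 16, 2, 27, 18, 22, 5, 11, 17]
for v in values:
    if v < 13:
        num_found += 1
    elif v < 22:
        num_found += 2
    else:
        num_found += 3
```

Let's trace through this code step by step.

Initialize: num_found = 0
Initialize: values = [2, 16, 2, 27, 18, 22, 5, 11, 17]
Entering loop: for v in values:

After execution: num_found = 16
16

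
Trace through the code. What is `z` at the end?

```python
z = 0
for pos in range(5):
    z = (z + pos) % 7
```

Let's trace through this code step by step.

Initialize: z = 0
Entering loop: for pos in range(5):

After execution: z = 3
3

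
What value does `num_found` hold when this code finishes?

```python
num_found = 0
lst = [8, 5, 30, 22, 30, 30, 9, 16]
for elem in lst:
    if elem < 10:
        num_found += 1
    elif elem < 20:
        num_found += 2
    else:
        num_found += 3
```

Let's trace through this code step by step.

Initialize: num_found = 0
Initialize: lst = [8, 5, 30, 22, 30, 30, 9, 16]
Entering loop: for elem in lst:

After execution: num_found = 17
17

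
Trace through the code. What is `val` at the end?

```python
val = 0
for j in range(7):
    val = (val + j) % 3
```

Let's trace through this code step by step.

Initialize: val = 0
Entering loop: for j in range(7):

After execution: val = 0
0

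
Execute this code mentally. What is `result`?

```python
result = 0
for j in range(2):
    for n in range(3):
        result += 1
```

Let's trace through this code step by step.

Initialize: result = 0
Entering loop: for j in range(2):

After execution: result = 6
6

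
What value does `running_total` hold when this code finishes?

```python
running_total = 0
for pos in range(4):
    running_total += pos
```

Let's trace through this code step by step.

Initialize: running_total = 0
Entering loop: for pos in range(4):

After execution: running_total = 6
6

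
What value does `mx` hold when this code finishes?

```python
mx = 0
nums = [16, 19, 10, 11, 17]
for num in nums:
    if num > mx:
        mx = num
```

Let's trace through this code step by step.

Initialize: mx = 0
Initialize: nums = [16, 19, 10, 11, 17]
Entering loop: for num in nums:

After execution: mx = 19
19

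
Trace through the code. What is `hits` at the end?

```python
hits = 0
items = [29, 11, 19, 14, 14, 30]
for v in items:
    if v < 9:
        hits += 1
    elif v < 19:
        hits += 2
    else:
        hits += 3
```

Let's trace through this code step by step.

Initialize: hits = 0
Initialize: items = [29, 11, 19, 14, 14, 30]
Entering loop: for v in items:

After execution: hits = 15
15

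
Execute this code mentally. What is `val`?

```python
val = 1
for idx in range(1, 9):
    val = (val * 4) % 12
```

Let's trace through this code step by step.

Initialize: val = 1
Entering loop: for idx in range(1, 9):

After execution: val = 4
4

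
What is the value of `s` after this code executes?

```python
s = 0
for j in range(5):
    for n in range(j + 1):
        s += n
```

Let's trace through this code step by step.

Initialize: s = 0
Entering loop: for j in range(5):

After execution: s = 20
20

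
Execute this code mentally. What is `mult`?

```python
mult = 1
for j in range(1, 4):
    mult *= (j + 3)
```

Let's trace through this code step by step.

Initialize: mult = 1
Entering loop: for j in range(1, 4):

After execution: mult = 120
120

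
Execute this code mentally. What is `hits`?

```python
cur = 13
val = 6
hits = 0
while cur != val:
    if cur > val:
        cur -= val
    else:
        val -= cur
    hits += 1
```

Let's trace through this code step by step.

Initialize: cur = 13
Initialize: val = 6
Initialize: hits = 0
Entering loop: while cur != val:

After execution: hits = 7
7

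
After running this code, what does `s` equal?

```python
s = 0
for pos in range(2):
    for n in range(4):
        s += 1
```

Let's trace through this code step by step.

Initialize: s = 0
Entering loop: for pos in range(2):

After execution: s = 8
8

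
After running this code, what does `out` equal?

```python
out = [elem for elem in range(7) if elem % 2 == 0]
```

Let's trace through this code step by step.

Initialize: out = [elem for elem in range(7) if elem % 2 == 0]

After execution: out = [0, 2, 4, 6]
[0, 2, 4, 6]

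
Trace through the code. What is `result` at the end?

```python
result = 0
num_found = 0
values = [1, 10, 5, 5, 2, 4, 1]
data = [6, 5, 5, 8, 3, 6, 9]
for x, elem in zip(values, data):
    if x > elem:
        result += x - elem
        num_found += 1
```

Let's trace through this code step by step.

Initialize: result = 0
Initialize: num_found = 0
Initialize: values = [1, 10, 5, 5, 2, 4, 1]
Initialize: data = [6, 5, 5, 8, 3, 6, 9]
Entering loop: for x, elem in zip(values, data):

After execution: result = 5
5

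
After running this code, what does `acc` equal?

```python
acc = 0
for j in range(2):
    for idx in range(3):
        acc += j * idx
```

Let's trace through this code step by step.

Initialize: acc = 0
Entering loop: for j in range(2):

After execution: acc = 3
3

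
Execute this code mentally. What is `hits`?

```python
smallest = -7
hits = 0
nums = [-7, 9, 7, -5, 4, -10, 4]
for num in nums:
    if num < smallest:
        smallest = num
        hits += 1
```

Let's trace through this code step by step.

Initialize: smallest = -7
Initialize: hits = 0
Initialize: nums = [-7, 9, 7, -5, 4, -10, 4]
Entering loop: for num in nums:

After execution: hits = 1
1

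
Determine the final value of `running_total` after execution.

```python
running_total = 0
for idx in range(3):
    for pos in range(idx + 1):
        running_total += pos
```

Let's trace through this code step by step.

Initialize: running_total = 0
Entering loop: for idx in range(3):

After execution: running_total = 4
4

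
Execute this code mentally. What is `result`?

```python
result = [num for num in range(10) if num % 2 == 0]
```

Let's trace through this code step by step.

Initialize: result = [num for num in range(10) if num % 2 == 0]

After execution: result = [0, 2, 4, 6, 8]
[0, 2, 4, 6, 8]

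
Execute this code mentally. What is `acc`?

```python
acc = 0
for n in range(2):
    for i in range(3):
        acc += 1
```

Let's trace through this code step by step.

Initialize: acc = 0
Entering loop: for n in range(2):

After execution: acc = 6
6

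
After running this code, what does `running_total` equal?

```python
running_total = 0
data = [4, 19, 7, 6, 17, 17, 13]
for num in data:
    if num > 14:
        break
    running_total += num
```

Let's trace through this code step by step.

Initialize: running_total = 0
Initialize: data = [4, 19, 7, 6, 17, 17, 13]
Entering loop: for num in data:

After execution: running_total = 4
4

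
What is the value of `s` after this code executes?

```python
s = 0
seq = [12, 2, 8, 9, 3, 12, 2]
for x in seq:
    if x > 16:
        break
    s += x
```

Let's trace through this code step by step.

Initialize: s = 0
Initialize: seq = [12, 2, 8, 9, 3, 12, 2]
Entering loop: for x in seq:

After execution: s = 48
48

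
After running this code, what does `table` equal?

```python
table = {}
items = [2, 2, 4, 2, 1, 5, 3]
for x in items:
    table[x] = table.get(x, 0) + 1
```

Let's trace through this code step by step.

Initialize: table = {}
Initialize: items = [2, 2, 4, 2, 1, 5, 3]
Entering loop: for x in items:

After execution: table = {2: 3, 4: 1, 1: 1, 5: 1, 3: 1}
{2: 3, 4: 1, 1: 1, 5: 1, 3: 1}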